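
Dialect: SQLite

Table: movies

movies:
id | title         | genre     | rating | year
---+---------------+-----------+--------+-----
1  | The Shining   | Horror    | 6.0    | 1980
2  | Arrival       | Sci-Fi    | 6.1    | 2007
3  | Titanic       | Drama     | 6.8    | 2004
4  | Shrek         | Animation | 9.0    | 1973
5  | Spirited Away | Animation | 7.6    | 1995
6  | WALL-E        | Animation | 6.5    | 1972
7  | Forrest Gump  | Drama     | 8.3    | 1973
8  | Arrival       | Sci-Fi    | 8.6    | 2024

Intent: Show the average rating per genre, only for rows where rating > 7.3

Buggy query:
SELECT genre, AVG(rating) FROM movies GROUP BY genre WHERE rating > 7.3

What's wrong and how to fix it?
Bug: Row-level WHERE must come before GROUP BY in the clause order

Fix: Move the WHERE clause before GROUP BY

Corrected query:
SELECT genre, AVG(rating) FROM movies WHERE rating > 7.3 GROUP BY genre

Result:
genre     | AVG(rating)
----------+------------
Animation | 8.3        
Drama     | 8.3        
Sci-Fi    | 8.6        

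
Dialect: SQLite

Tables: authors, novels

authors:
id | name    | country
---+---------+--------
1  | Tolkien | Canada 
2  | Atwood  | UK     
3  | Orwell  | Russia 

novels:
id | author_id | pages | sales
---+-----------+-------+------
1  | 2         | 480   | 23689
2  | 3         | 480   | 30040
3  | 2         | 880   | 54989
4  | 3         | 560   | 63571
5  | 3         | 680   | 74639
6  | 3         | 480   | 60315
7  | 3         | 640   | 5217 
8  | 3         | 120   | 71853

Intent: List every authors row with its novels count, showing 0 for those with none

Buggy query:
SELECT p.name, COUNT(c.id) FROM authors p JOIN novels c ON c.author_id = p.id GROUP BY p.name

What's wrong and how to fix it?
Bug: An inner join excludes parents with zero children

Fix: Switch to LEFT JOIN to retain unmatched parent rows

Corrected query:
SELECT p.name, COUNT(c.id) FROM authors p LEFT JOIN novels c ON c.author_id = p.id GROUP BY p.name

Result:
name    | COUNT(c.id)
--------+------------
Atwood  | 2          
Orwell  | 6          
Tolkien | 0          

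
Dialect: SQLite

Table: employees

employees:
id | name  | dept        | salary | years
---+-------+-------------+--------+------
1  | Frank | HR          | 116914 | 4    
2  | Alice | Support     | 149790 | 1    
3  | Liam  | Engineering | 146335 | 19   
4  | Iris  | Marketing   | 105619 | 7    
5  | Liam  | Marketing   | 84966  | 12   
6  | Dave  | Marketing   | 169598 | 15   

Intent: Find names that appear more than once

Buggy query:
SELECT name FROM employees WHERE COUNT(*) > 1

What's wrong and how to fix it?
Bug: COUNT(*) is an aggregate and cannot be used in WHERE

Fix: GROUP BY name, then filter groups with HAVING COUNT(*) > 1

Corrected query:
SELECT name FROM employees GROUP BY name HAVING COUNT(*) > 1

Result:
name
----
Liam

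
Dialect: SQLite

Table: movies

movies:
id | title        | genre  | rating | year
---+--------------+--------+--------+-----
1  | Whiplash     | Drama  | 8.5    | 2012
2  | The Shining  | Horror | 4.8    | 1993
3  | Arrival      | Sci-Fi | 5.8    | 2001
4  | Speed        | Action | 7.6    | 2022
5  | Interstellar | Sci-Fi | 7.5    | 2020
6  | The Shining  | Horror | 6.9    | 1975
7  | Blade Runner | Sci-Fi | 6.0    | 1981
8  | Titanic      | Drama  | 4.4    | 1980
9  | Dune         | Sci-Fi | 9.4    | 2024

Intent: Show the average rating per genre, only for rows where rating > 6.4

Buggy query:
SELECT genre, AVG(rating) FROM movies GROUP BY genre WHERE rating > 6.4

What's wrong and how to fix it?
Bug: WHERE cannot follow GROUP BY

Fix: Place WHERE between FROM and GROUP BY

Corrected query:
SELECT genre, AVG(rating) FROM movies WHERE rating > 6.4 GROUP BY genre

Result:
genre  | AVG(rating)
-------+------------
Action | 7.6        
Drama  | 8.5        
Horror | 6.9        
Sci-Fi | 8.45       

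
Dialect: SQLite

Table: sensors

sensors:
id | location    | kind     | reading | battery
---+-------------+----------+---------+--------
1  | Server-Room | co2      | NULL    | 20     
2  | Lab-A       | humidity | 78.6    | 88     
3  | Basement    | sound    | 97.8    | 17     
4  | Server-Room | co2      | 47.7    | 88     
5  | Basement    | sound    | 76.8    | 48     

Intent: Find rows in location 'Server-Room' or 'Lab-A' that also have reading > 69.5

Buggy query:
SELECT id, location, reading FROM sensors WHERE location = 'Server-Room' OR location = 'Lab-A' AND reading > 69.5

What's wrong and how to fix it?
Bug: Without parentheses, AND is evaluated before OR, so the reading filter only applies to the 'Lab-A' branch

Fix: Add parentheses around the OR so the AND applies to both alternatives

Corrected query:
SELECT id, location, reading FROM sensors WHERE (location = 'Server-Room' OR location = 'Lab-A') AND reading > 69.5

Result:
id | location | reading
---+----------+--------
2  | Lab-A    | 78.6   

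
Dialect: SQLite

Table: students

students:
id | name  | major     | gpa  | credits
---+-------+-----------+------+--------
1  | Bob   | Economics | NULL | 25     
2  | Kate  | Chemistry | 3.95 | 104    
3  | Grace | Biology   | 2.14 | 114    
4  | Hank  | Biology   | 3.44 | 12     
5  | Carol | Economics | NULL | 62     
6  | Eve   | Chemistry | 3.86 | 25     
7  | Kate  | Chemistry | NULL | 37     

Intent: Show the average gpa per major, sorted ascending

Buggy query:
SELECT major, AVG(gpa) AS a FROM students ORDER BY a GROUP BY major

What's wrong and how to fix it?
Bug: GROUP BY must precede ORDER BY

Fix: Move ORDER BY to the end, after GROUP BY

Corrected query:
SELECT major, AVG(gpa) AS a FROM students GROUP BY major ORDER BY a

Result:
major     | a    
----------+------
Economics | NULL 
Biology   | 2.79 
Chemistry | 3.905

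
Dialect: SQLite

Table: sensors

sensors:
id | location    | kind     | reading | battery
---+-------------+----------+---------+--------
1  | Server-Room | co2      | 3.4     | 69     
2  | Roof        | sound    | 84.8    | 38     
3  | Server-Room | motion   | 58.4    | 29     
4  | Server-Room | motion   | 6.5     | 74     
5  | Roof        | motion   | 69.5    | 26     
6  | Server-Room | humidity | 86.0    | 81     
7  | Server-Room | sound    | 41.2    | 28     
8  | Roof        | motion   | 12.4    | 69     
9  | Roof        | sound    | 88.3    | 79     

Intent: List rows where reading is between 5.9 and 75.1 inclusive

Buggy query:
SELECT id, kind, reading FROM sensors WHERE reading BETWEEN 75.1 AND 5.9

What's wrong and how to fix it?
Bug: The bounds are reversed; BETWEEN a AND b requires a <= b to match anything

Fix: Swap the bounds so the smaller value comes first

Corrected query:
SELECT id, kind, reading FROM sensors WHERE reading BETWEEN 5.9 AND 75.1

Result:
id | kind   | reading
---+--------+--------
3  | motion | 58.4   
4  | motion | 6.5    
5  | motion | 69.5   
7  | sound  | 41.2   
8  | motion | 12.4   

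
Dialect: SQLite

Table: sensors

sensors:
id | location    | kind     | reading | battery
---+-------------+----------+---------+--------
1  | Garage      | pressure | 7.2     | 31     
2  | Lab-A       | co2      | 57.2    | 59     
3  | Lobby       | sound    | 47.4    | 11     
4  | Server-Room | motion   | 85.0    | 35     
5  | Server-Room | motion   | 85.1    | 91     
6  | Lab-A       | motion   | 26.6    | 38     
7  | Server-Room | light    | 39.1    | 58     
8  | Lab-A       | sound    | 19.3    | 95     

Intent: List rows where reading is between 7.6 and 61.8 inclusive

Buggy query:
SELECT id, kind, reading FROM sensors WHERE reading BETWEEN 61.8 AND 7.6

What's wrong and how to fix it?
Bug: BETWEEN expects the lower bound first; with 61.8 AND 7.6 the range is empty

Fix: Swap the bounds so the smaller value comes first

Corrected query:
SELECT id, kind, reading FROM sensors WHERE reading BETWEEN 7.6 AND 61.8

Result:
id | kind   | reading
---+--------+--------
2  | co2    | 57.2   
3  | sound  | 47.4   
6  | motion | 26.6   
7  | light  | 39.1   
8  | sound  | 19.3   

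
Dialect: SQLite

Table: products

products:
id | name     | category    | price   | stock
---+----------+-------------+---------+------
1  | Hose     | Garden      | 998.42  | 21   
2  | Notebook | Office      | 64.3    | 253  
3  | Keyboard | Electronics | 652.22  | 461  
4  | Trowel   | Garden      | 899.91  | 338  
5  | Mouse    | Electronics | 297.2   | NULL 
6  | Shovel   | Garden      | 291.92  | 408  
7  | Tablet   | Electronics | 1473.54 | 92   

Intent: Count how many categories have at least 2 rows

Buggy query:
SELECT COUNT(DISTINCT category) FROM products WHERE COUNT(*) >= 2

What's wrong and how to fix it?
Bug: WHERE filters individual rows, not groups, so a group-level COUNT is invalid there

Fix: Use a subquery that GROUPs and filters with HAVING, then count its rows

Corrected query:
SELECT COUNT(*) FROM (SELECT category FROM products GROUP BY category HAVING COUNT(*) >= 2)

Result:
COUNT(*)
--------
2       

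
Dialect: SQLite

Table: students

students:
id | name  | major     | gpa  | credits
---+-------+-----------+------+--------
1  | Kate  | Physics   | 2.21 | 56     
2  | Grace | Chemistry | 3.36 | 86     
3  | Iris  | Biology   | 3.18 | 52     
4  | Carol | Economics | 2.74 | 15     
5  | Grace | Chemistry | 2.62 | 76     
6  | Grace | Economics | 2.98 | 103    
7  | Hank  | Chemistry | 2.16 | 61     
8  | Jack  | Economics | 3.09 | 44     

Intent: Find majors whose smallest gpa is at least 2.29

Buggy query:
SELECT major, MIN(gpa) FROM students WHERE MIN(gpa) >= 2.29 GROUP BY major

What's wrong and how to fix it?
Bug: Aggregates like MIN are computed per group after WHERE runs

Fix: Use HAVING for the per-group MIN condition

Corrected query:
SELECT major, MIN(gpa) FROM students GROUP BY major HAVING MIN(gpa) >= 2.29

Result:
major     | MIN(gpa)
----------+---------
Biology   | 3.18    
Economics | 2.74    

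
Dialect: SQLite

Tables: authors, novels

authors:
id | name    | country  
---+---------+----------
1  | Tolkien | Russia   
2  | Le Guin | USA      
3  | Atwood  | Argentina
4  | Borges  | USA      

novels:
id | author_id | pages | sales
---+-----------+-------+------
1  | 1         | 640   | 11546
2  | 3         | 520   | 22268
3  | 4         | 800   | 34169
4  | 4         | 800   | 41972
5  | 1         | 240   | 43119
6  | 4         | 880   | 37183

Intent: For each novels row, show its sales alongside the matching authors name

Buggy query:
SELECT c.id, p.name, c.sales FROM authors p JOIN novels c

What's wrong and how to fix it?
Bug: JOIN with no ON clause produces a cartesian product; every novels row pairs with every authors row

Fix: Add ON c.author_id = p.id to the JOIN

Corrected query:
SELECT c.id, p.name, c.sales FROM authors p JOIN novels c ON c.author_id = p.id

Result:
id | name    | sales
---+---------+------
1  | Tolkien | 11546
2  | Atwood  | 22268
3  | Borges  | 34169
4  | Borges  | 41972
5  | Tolkien | 43119
6  | Borges  | 37183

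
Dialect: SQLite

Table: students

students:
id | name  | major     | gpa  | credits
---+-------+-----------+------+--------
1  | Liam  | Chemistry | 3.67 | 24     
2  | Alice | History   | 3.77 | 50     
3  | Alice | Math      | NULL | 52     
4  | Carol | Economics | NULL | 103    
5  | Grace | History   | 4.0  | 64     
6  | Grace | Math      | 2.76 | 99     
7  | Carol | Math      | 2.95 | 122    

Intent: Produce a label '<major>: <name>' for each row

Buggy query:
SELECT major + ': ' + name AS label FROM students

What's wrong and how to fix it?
Bug: '+' is numeric addition; on text columns SQLite converts them to 0 instead of concatenating

Fix: Replace + with || to concatenate text

Corrected query:
SELECT major || ': ' || name AS label FROM students

Result:
label           
----------------
Chemistry: Liam 
History: Alice  
Math: Alice     
Economics: Carol
History: Grace  
Math: Grace     
Math: Carol     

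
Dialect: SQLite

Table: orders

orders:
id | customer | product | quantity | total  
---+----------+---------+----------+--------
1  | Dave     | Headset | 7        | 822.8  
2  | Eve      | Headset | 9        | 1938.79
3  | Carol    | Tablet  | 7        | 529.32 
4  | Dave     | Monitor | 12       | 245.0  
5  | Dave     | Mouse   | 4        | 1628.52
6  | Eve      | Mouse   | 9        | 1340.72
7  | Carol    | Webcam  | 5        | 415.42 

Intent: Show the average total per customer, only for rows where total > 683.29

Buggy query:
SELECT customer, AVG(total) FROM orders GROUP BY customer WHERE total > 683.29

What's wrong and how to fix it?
Bug: WHERE cannot follow GROUP BY

Fix: Move the WHERE clause before GROUP BY

Corrected query:
SELECT customer, AVG(total) FROM orders WHERE total > 683.29 GROUP BY customer

Result:
customer | AVG(total)
---------+-----------
Dave     | 1225.66   
Eve      | 1639.755  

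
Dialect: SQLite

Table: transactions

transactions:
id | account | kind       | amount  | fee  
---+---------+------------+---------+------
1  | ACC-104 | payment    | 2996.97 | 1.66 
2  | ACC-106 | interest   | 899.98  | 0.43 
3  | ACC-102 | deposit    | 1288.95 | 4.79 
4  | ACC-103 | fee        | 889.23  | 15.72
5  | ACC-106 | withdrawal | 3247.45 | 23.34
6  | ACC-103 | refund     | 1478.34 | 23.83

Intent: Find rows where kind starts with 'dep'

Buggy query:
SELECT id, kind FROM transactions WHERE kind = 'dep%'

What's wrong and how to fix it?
Bug: '=' compares the literal string including the % character; pattern matching needs LIKE

Fix: Use LIKE for wildcard pattern matching

Corrected query:
SELECT id, kind FROM transactions WHERE kind LIKE 'dep%'

Result:
id | kind   
---+--------
3  | deposit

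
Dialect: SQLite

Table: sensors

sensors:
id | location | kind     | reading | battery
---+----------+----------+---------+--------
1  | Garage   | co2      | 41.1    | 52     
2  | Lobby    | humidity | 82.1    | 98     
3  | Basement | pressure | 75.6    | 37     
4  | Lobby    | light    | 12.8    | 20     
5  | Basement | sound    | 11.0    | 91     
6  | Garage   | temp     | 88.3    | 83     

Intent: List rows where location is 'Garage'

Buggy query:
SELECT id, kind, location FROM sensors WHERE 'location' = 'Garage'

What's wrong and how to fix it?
Bug: 'location' in single quotes is a string literal, not the column; the comparison is literal-vs-literal and never true

Fix: Reference the column as location without single quotes

Corrected query:
SELECT id, kind, location FROM sensors WHERE location = 'Garage'

Result:
id | kind | location
---+------+---------
1  | co2  | Garage  
6  | temp | Garage  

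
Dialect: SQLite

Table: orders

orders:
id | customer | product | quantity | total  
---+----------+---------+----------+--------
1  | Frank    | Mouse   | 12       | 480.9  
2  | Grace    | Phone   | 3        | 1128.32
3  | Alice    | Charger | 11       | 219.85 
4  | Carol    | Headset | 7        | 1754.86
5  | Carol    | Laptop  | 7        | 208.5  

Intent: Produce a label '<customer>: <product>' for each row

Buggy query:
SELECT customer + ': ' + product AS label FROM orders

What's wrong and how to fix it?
Bug: SQLite uses || for string concatenation; + coerces text to numbers (yielding 0)

Fix: Replace + with || to concatenate text

Corrected query:
SELECT customer || ': ' || product AS label FROM orders

Result:
label         
--------------
Frank: Mouse  
Grace: Phone  
Alice: Charger
Carol: Headset
Carol: Laptop 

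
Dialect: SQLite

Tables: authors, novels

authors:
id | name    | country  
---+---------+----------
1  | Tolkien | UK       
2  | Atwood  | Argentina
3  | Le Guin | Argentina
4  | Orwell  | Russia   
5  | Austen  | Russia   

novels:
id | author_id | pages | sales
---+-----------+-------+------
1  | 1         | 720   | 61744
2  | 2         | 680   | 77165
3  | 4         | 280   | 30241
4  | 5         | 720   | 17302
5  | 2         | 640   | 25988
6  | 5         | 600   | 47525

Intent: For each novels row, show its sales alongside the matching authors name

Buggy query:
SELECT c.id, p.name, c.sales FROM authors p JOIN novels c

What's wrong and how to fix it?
Bug: JOIN with no ON clause produces a cartesian product; every novels row pairs with every authors row

Fix: Add ON c.author_id = p.id to the JOIN

Corrected query:
SELECT c.id, p.name, c.sales FROM authors p JOIN novels c ON c.author_id = p.id

Result:
id | name    | sales
---+---------+------
1  | Tolkien | 61744
2  | Atwood  | 77165
3  | Orwell  | 30241
4  | Austen  | 17302
5  | Atwood  | 25988
6  | Austen  | 47525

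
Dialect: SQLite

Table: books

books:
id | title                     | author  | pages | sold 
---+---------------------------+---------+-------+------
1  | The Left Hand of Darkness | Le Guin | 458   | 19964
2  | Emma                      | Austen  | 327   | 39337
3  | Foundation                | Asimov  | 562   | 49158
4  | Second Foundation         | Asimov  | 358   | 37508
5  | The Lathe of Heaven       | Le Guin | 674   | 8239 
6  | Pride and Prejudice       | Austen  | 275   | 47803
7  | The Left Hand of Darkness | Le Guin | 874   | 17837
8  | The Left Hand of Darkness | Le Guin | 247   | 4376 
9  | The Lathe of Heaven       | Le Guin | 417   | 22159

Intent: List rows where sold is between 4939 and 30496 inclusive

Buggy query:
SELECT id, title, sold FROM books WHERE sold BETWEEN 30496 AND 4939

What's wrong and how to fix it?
Bug: BETWEEN expects the lower bound first; with 30496 AND 4939 the range is empty

Fix: Swap the bounds so the smaller value comes first

Corrected query:
SELECT id, title, sold FROM books WHERE sold BETWEEN 4939 AND 30496

Result:
id | title                     | sold 
---+---------------------------+------
1  | The Left Hand of Darkness | 19964
5  | The Lathe of Heaven       | 8239 
7  | The Left Hand of Darkness | 17837
9  | The Lathe of Heaven       | 22159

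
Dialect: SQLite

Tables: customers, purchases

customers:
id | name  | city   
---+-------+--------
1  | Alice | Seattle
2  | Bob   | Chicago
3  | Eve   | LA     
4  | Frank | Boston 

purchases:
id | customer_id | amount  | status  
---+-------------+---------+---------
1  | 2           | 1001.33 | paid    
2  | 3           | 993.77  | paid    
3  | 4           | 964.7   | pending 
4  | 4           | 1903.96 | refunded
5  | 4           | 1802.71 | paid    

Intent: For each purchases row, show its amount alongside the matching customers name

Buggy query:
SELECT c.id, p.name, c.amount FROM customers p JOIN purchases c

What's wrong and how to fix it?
Bug: JOIN with no ON clause produces a cartesian product; every purchases row pairs with every customers row

Fix: Add ON c.customer_id = p.id to the JOIN

Corrected query:
SELECT c.id, p.name, c.amount FROM customers p JOIN purchases c ON c.customer_id = p.id

Result:
id | name  | amount 
---+-------+--------
1  | Bob   | 1001.33
2  | Eve   | 993.77 
3  | Frank | 964.7  
4  | Frank | 1903.96
5  | Frank | 1802.71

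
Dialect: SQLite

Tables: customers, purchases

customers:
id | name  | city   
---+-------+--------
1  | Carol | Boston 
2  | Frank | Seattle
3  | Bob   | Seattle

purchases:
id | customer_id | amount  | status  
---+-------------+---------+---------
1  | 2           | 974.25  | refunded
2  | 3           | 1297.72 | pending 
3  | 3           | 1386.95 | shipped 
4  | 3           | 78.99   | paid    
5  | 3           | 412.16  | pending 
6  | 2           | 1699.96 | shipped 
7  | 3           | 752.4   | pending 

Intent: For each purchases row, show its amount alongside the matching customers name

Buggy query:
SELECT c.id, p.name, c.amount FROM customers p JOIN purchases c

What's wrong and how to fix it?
Bug: Missing join condition: each purchases row is matched to all customers rows instead of just its own

Fix: Add ON c.customer_id = p.id to the JOIN

Corrected query:
SELECT c.id, p.name, c.amount FROM customers p JOIN purchases c ON c.customer_id = p.id

Result:
id | name  | amount 
---+-------+--------
1  | Frank | 974.25 
2  | Bob   | 1297.72
3  | Bob   | 1386.95
4  | Bob   | 78.99  
5  | Bob   | 412.16 
6  | Frank | 1699.96
7  | Bob   | 752.4  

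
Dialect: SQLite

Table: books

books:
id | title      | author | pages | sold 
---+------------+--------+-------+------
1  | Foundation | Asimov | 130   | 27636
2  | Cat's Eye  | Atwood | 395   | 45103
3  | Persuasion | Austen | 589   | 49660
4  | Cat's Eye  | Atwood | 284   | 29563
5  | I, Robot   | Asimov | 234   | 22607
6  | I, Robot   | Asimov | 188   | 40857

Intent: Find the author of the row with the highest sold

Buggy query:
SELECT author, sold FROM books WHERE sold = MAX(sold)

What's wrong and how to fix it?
Bug: MAX(sold) is an aggregate and cannot be used directly in WHERE

Fix: Use a subquery: WHERE sold = (SELECT MAX(sold) FROM books)

Corrected query:
SELECT author, sold FROM books WHERE sold = (SELECT MAX(sold) FROM books)

Result:
author | sold 
-------+------
Austen | 49660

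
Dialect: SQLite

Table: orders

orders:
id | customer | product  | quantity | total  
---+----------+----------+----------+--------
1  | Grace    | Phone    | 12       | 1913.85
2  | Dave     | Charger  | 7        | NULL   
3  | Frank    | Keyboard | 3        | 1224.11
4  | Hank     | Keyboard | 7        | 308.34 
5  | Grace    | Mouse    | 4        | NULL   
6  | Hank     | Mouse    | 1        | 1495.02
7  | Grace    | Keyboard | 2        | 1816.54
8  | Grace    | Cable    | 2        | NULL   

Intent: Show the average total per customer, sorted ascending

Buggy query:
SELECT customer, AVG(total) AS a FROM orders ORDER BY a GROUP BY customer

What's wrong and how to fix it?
Bug: ORDER BY appears before GROUP BY; SQL clause order requires GROUP BY first

Fix: Move ORDER BY to the end, after GROUP BY

Corrected query:
SELECT customer, AVG(total) AS a FROM orders GROUP BY customer ORDER BY a

Result:
customer | a       
---------+---------
Dave     | NULL    
Hank     | 901.68  
Frank    | 1224.11 
Grace    | 1865.195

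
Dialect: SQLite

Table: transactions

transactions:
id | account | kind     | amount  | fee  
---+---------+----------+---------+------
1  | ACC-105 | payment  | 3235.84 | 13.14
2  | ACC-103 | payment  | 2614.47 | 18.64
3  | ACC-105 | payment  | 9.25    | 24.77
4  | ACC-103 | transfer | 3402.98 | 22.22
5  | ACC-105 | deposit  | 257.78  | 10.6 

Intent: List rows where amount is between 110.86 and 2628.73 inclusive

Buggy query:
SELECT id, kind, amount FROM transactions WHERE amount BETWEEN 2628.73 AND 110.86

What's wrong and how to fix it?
Bug: The bounds are reversed; BETWEEN a AND b requires a <= b to match anything

Fix: Write BETWEEN 110.86 AND 2628.73

Corrected query:
SELECT id, kind, amount FROM transactions WHERE amount BETWEEN 110.86 AND 2628.73

Result:
id | kind    | amount 
---+---------+--------
2  | payment | 2614.47
5  | deposit | 257.78 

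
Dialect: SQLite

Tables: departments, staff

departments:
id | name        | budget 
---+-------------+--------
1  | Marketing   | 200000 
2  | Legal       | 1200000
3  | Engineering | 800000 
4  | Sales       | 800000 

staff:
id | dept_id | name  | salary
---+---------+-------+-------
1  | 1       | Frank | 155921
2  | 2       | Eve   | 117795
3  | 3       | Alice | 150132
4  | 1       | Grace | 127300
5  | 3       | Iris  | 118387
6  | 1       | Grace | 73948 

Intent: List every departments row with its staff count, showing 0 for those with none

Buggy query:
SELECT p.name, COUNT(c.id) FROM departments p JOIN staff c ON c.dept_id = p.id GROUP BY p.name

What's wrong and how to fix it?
Bug: An inner join excludes parents with zero children

Fix: Switch to LEFT JOIN to retain unmatched parent rows

Corrected query:
SELECT p.name, COUNT(c.id) FROM departments p LEFT JOIN staff c ON c.dept_id = p.id GROUP BY p.name

Result:
name        | COUNT(c.id)
------------+------------
Engineering | 2          
Legal       | 1          
Marketing   | 3          
Sales       | 0          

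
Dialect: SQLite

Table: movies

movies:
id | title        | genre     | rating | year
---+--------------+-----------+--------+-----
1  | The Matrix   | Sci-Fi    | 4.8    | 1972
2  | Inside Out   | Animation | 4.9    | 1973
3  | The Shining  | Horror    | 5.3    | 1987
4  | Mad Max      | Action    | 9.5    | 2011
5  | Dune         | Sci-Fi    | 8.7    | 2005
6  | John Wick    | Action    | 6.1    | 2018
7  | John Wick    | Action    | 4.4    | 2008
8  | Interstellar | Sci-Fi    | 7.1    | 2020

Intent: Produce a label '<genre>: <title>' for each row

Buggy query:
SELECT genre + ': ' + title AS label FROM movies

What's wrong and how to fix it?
Bug: SQLite uses || for string concatenation; + coerces text to numbers (yielding 0)

Fix: Replace + with || to concatenate text

Corrected query:
SELECT genre || ': ' || title AS label FROM movies

Result:
label                
---------------------
Sci-Fi: The Matrix   
Animation: Inside Out
Horror: The Shining  
Action: Mad Max      
Sci-Fi: Dune         
Action: John Wick    
Action: John Wick    
Sci-Fi: Interstellar 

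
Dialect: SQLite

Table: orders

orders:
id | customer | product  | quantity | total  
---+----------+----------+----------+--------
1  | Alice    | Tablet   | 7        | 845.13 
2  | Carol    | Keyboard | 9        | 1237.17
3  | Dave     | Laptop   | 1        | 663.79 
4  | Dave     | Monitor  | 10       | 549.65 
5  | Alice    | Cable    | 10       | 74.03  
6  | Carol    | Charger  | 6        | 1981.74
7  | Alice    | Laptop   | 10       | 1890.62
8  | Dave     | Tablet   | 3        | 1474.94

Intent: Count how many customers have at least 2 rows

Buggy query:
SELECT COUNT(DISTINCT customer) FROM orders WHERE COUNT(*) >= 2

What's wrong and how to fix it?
Bug: WHERE filters individual rows, not groups, so a group-level COUNT is invalid there

Fix: Group first with HAVING COUNT(*) >= 2, then COUNT the resulting groups

Corrected query:
SELECT COUNT(*) FROM (SELECT customer FROM orders GROUP BY customer HAVING COUNT(*) >= 2)

Result:
COUNT(*)
--------
3       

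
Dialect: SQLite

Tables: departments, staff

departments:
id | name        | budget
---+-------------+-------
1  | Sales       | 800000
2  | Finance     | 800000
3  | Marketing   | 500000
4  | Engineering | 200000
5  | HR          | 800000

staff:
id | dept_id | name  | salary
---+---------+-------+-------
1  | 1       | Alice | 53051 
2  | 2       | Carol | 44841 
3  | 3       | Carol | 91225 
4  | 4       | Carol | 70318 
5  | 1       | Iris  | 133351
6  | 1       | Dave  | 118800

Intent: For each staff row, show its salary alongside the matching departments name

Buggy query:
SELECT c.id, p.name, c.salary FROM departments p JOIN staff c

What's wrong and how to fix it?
Bug: Missing join condition: each staff row is matched to all departments rows instead of just its own

Fix: Add ON c.dept_id = p.id to the JOIN

Corrected query:
SELECT c.id, p.name, c.salary FROM departments p JOIN staff c ON c.dept_id = p.id

Result:
id | name        | salary
---+-------------+-------
1  | Sales       | 53051 
2  | Finance     | 44841 
3  | Marketing   | 91225 
4  | Engineering | 70318 
5  | Sales       | 133351
6  | Sales       | 118800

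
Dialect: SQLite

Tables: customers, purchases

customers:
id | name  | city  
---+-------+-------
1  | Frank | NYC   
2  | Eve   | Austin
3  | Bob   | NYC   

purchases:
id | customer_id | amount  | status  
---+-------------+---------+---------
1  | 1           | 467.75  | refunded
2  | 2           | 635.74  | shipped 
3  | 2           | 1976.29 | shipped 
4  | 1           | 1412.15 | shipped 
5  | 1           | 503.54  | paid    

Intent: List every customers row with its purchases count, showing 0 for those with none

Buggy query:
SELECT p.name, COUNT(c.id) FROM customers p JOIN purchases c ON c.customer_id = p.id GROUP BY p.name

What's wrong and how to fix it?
Bug: INNER JOIN drops customers rows that have no matching purchases rows

Fix: Switch to LEFT JOIN to retain unmatched parent rows

Corrected query:
SELECT p.name, COUNT(c.id) FROM customers p LEFT JOIN purchases c ON c.customer_id = p.id GROUP BY p.name

Result:
name  | COUNT(c.id)
------+------------
Bob   | 0          
Eve   | 2          
Frank | 3          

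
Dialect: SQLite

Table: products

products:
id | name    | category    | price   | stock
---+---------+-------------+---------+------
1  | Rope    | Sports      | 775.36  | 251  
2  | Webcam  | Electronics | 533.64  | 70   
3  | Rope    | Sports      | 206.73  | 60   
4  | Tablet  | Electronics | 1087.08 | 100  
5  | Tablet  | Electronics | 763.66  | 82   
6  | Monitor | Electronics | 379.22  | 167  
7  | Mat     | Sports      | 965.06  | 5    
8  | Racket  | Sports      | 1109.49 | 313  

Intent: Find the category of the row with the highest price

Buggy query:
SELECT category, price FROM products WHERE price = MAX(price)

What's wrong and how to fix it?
Bug: MAX(price) is an aggregate and cannot be used directly in WHERE

Fix: Wrap MAX in a scalar subquery so WHERE compares against a single value

Corrected query:
SELECT category, price FROM products WHERE price = (SELECT MAX(price) FROM products)

Result:
category | price  
---------+--------
Sports   | 1109.49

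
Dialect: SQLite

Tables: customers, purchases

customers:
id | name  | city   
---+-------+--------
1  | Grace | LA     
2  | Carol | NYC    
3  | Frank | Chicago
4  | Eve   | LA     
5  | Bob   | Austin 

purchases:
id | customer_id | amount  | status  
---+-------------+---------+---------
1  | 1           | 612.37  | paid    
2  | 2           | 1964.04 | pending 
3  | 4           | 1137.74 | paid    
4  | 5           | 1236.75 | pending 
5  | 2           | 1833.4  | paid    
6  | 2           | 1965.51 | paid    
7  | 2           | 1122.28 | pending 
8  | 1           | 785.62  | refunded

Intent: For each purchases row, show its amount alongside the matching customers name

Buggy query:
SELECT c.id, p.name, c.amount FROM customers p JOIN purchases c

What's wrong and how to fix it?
Bug: JOIN with no ON clause produces a cartesian product; every purchases row pairs with every customers row

Fix: Add ON c.customer_id = p.id to the JOIN

Corrected query:
SELECT c.id, p.name, c.amount FROM customers p JOIN purchases c ON c.customer_id = p.id

Result:
id | name  | amount 
---+-------+--------
1  | Grace | 612.37 
2  | Carol | 1964.04
3  | Eve   | 1137.74
4  | Bob   | 1236.75
5  | Carol | 1833.4 
6  | Carol | 1965.51
7  | Carol | 1122.28
8  | Grace | 785.62 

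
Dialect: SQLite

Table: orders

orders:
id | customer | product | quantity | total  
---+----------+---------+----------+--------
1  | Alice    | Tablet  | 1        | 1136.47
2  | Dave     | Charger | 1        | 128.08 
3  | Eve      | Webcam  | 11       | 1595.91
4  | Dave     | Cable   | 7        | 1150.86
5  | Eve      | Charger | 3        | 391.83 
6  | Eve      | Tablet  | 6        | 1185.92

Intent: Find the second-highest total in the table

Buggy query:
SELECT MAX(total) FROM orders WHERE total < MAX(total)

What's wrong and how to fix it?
Bug: MAX(total) on the right of the comparison is an aggregate-in-WHERE error

Fix: Compute the overall MAX in a subquery, then take MAX of rows below it

Corrected query:
SELECT MAX(total) FROM orders WHERE total < (SELECT MAX(total) FROM orders)

Result:
MAX(total)
----------
1185.92   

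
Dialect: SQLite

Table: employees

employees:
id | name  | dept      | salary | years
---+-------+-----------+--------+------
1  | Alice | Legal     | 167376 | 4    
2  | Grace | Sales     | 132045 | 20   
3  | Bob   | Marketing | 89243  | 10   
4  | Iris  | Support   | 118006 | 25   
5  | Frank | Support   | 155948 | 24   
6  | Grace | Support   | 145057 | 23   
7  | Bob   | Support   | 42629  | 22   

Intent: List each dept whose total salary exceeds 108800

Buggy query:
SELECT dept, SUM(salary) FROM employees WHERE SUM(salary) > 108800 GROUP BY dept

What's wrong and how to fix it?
Bug: WHERE runs before GROUP BY, so aggregates aren't available there

Fix: Move the aggregate condition to a HAVING clause

Corrected query:
SELECT dept, SUM(salary) FROM employees GROUP BY dept HAVING SUM(salary) > 108800

Result:
dept    | SUM(salary)
--------+------------
Legal   | 167376     
Sales   | 132045     
Support | 461640     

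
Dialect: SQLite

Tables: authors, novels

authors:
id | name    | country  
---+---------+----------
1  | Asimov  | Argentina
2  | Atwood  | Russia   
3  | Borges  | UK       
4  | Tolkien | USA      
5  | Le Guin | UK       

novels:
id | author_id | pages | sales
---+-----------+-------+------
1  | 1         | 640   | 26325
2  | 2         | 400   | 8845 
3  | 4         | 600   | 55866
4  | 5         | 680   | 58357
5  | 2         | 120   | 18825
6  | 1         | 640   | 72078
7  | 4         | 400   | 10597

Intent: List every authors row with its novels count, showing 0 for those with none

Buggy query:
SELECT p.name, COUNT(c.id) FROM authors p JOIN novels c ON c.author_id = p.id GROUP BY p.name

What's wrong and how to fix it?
Bug: INNER JOIN drops authors rows that have no matching novels rows

Fix: Use LEFT JOIN so parents without children still appear (COUNT(c.id) gives 0)

Corrected query:
SELECT p.name, COUNT(c.id) FROM authors p LEFT JOIN novels c ON c.author_id = p.id GROUP BY p.name

Result:
name    | COUNT(c.id)
--------+------------
Asimov  | 2          
Atwood  | 2          
Borges  | 0          
Le Guin | 1          
Tolkien | 2          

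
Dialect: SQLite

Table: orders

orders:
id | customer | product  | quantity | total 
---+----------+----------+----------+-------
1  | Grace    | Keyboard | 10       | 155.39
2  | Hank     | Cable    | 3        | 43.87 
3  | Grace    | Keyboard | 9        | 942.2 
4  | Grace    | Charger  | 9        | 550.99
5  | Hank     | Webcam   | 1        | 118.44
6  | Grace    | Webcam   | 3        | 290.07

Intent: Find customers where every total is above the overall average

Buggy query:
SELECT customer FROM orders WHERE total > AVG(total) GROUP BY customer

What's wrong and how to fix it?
Bug: AVG() is an aggregate; it can't sit directly in WHERE

Fix: Compute the overall average in a scalar subquery and compare each group's MIN against it in HAVING

Corrected query:
SELECT customer FROM orders GROUP BY customer HAVING MIN(total) > (SELECT AVG(total) FROM orders)

Result:
(no rows)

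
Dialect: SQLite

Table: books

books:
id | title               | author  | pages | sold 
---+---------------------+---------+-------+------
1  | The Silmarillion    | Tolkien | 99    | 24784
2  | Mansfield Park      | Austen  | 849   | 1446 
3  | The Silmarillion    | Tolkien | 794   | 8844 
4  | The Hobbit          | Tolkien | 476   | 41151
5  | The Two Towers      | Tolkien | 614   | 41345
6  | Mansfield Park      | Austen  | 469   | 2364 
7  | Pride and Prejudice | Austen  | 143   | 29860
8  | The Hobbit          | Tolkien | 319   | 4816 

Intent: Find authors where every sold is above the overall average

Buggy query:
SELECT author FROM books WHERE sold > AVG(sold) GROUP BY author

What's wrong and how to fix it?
Bug: WHERE evaluates per row before aggregation, so AVG() is unavailable

Fix: Use a subquery for AVG and a HAVING MIN(...) filter so the condition holds for every row in the group

Corrected query:
SELECT author FROM books GROUP BY author HAVING MIN(sold) > (SELECT AVG(sold) FROM books)

Result:
(no rows)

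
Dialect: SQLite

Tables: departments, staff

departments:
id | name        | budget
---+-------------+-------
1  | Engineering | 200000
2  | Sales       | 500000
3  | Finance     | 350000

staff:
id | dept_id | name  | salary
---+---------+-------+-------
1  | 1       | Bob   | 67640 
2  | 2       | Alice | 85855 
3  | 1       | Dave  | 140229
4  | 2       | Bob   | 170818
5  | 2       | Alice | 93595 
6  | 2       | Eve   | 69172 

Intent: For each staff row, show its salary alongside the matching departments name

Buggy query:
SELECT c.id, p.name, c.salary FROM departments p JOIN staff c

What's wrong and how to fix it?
Bug: Missing join condition: each staff row is matched to all departments rows instead of just its own

Fix: Add ON c.dept_id = p.id to the JOIN

Corrected query:
SELECT c.id, p.name, c.salary FROM departments p JOIN staff c ON c.dept_id = p.id

Result:
id | name        | salary
---+-------------+-------
1  | Engineering | 67640 
2  | Sales       | 85855 
3  | Engineering | 140229
4  | Sales       | 170818
5  | Sales       | 93595 
6  | Sales       | 69172 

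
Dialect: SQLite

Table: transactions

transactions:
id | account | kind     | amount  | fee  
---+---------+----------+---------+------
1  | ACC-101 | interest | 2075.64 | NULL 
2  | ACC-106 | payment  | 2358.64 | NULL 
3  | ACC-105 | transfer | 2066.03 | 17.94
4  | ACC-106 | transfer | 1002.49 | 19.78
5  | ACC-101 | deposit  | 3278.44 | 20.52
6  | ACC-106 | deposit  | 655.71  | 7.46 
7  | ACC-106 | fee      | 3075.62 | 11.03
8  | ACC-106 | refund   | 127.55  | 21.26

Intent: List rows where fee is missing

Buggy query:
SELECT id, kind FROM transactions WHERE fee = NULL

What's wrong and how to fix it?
Bug: Comparing to NULL with '=' never matches; NULL = NULL is unknown, not true

Fix: Use IS NULL to test for NULL

Corrected query:
SELECT id, kind FROM transactions WHERE fee IS NULL

Result:
id | kind    
---+---------
1  | interest
2  | payment 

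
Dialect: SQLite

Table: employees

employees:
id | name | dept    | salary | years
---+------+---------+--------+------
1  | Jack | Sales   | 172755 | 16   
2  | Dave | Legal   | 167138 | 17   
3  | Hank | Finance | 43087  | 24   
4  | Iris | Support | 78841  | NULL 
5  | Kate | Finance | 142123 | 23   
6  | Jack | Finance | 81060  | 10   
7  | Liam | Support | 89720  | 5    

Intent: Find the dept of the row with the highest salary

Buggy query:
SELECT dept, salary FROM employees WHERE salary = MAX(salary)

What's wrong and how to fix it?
Bug: WHERE is evaluated per row; an aggregate over the whole table isn't defined there

Fix: Wrap MAX in a scalar subquery so WHERE compares against a single value

Corrected query:
SELECT dept, salary FROM employees WHERE salary = (SELECT MAX(salary) FROM employees)

Result:
dept  | salary
------+-------
Sales | 172755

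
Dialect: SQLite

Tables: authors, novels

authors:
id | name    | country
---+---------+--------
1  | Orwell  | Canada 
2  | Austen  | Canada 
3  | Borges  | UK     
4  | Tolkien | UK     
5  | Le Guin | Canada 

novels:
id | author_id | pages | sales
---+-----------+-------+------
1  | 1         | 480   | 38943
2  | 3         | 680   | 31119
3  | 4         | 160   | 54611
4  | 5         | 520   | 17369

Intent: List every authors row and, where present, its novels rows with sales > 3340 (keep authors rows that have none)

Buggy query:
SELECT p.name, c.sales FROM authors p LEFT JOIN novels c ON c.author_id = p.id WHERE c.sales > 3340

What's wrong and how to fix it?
Bug: A WHERE condition on the right-hand table after LEFT JOIN drops unmatched parents

Fix: Move the right-table condition into the ON clause so unmatched parents are kept

Corrected query:
SELECT p.name, c.sales FROM authors p LEFT JOIN novels c ON c.author_id = p.id AND c.sales > 3340

Result:
name    | sales
--------+------
Orwell  | 38943
Austen  | NULL 
Borges  | 31119
Tolkien | 54611
Le Guin | 17369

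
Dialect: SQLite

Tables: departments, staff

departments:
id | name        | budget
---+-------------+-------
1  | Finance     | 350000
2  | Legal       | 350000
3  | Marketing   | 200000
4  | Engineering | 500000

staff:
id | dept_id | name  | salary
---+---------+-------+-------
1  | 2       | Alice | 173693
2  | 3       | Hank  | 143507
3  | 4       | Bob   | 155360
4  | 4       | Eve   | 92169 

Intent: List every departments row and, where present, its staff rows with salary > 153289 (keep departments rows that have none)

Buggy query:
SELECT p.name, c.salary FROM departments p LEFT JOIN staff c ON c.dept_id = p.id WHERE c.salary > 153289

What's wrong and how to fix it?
Bug: Filtering c.salary in WHERE discards the NULL rows produced by LEFT JOIN, turning it into an inner join

Fix: Move the right-table condition into the ON clause so unmatched parents are kept

Corrected query:
SELECT p.name, c.salary FROM departments p LEFT JOIN staff c ON c.dept_id = p.id AND c.salary > 153289

Result:
name        | salary
------------+-------
Finance     | NULL  
Legal       | 173693
Marketing   | NULL  
Engineering | 155360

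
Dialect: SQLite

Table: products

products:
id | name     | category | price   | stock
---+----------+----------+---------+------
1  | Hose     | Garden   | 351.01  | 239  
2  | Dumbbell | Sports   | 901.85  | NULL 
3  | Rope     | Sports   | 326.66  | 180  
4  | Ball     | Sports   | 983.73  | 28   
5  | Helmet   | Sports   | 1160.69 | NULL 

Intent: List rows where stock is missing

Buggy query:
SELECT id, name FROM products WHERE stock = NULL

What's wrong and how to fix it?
Bug: Comparing to NULL with '=' never matches; NULL = NULL is unknown, not true

Fix: Use IS NULL to test for NULL

Corrected query:
SELECT id, name FROM products WHERE stock IS NULL

Result:
id | name    
---+---------
2  | Dumbbell
5  | Helmet  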